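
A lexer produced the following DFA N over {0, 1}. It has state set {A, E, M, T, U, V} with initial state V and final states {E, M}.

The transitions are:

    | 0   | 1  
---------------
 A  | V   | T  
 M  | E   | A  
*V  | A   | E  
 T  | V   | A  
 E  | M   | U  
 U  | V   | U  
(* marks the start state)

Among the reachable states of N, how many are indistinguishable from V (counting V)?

1

All states are reachable from the start state.
Initial partition by acceptance: {E,M} | {A,T,U,V}.
On input 1, block {A,T,U,V} splits into {A,T,U} and {V}.
Stable partition: {E,M} | {A,T,U} | {V} — 3 equivalence classes.
The equivalence class containing V is {V}, of size 1.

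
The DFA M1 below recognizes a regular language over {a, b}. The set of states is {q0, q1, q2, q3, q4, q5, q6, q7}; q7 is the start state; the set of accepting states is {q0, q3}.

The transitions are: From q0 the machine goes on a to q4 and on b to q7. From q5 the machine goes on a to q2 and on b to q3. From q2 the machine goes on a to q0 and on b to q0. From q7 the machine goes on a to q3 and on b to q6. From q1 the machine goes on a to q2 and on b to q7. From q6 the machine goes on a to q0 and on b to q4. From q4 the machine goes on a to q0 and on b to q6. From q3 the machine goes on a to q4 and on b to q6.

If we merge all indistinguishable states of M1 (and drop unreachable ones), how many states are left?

First remove the unreachable states {q1,q2,q5}; 5 states remain.
P0 = {q0,q3} | {q4,q6,q7}.
No further refinement is possible. Final partition (2 blocks): {q0,q3} | {q4,q6,q7}.

2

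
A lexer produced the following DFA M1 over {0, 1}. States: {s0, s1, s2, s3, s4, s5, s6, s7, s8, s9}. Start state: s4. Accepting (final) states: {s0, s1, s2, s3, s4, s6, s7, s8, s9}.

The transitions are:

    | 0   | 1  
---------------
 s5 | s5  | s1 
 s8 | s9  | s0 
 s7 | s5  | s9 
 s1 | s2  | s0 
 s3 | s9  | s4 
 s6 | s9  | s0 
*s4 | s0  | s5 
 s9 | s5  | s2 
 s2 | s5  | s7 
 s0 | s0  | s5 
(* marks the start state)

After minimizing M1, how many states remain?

4

Reachable states from the start: {s0,s1,s2,s4,s5,s7,s9}. Unreachable: {s3,s6,s8} — drop them.
Start with accepting vs non-accepting: {s0,s1,s2,s4,s7,s9} | {s5}.
On input 0, block {s0,s1,s2,s4,s7,s9} splits into {s0,s1,s4} and {s2,s7,s9}.
On input 0, block {s0,s1,s4} splits into {s0,s4} and {s1}.
Stable partition: {s0,s4} | {s5} | {s2,s7,s9} | {s1} — 4 equivalence classes.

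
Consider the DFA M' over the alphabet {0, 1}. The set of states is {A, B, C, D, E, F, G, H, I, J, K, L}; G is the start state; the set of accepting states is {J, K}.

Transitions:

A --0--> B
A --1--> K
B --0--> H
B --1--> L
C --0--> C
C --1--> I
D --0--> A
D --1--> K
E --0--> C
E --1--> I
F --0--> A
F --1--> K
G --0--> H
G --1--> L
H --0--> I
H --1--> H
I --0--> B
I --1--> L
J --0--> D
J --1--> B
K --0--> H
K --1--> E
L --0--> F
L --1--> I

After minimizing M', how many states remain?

States {D,J} cannot be reached from the start state, so discard them.
Start with accepting vs non-accepting: {K} | {A,B,C,E,F,G,H,I,L}.
Refine {A,B,C,E,F,G,H,I,L} on symbol 1: members go to different blocks, giving {B,C,E,G,H,I,L} and {A,F}.
Split {B,C,E,G,H,I,L} by δ(·,0) → {B,C,E,G,H,I} and {L}.
On input 1, block {B,C,E,G,H,I} splits into {B,G,I} and {C,E,H}.
Refine {B,G,I} on symbol 0: members go to different blocks, giving {B,G} and {I}.
On input 0, block {A,F} splits into {A} and {F}.
On input 0, block {C,E,H} splits into {C,E} and {H}.
Stable partition: {K} | {B,G} | {A} | {L} | {C,E} | {I} | {F} | {H} — 8 equivalence classes.

8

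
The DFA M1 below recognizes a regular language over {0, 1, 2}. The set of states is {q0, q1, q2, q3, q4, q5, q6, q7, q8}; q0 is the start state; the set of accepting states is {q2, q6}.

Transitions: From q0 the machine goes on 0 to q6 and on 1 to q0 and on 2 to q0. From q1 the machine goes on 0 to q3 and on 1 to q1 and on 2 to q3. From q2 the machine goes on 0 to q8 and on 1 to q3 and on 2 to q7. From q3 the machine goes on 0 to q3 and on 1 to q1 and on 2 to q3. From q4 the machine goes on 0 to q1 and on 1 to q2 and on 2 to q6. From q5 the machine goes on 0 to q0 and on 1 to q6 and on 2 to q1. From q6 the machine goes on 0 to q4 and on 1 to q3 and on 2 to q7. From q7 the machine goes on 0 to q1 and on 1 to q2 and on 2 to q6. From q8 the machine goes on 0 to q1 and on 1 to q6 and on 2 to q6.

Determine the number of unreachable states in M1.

Starting at q0 and following transitions, the reachable set is {q0, q1, q2, q3, q4, q6, q7, q8}. That leaves q5 unreachable — 1 in total.

1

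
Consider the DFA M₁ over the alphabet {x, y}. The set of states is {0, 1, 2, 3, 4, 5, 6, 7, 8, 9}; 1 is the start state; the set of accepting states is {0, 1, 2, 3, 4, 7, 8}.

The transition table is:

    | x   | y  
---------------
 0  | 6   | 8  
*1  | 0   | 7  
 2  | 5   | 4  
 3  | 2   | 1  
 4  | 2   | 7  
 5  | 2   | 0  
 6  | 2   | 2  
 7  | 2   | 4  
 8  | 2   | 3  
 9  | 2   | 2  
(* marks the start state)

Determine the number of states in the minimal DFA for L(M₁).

First remove the unreachable states {9}; 9 states remain.
Start with accepting vs non-accepting: {0,1,2,3,4,7,8} | {5,6}.
Refine {0,1,2,3,4,7,8} on symbol x: members go to different blocks, giving {1,3,4,7,8} and {0,2}.
Stable partition: {1,3,4,7,8} | {5,6} | {0,2} — 3 equivalence classes.

3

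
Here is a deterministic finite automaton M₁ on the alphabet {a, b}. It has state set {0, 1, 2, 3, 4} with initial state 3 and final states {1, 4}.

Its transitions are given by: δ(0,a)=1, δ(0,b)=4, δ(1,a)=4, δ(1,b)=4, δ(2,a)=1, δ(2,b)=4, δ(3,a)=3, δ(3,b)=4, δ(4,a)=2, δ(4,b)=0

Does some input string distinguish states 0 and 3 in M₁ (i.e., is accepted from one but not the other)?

Yes

Every state is reachable, so we keep all 5.
P0 = {1,4} | {0,2,3}.
Refine {1,4} on symbol a: members go to different blocks, giving {1} and {4}.
Refine {0,2,3} on symbol a: members go to different blocks, giving {0,2} and {3}.
Stable partition: {1} | {0,2} | {4} | {3} — 4 equivalence classes.
0 and 3 end up in different blocks, so they are distinguishable. For instance, the string 'a' is accepted from only 0.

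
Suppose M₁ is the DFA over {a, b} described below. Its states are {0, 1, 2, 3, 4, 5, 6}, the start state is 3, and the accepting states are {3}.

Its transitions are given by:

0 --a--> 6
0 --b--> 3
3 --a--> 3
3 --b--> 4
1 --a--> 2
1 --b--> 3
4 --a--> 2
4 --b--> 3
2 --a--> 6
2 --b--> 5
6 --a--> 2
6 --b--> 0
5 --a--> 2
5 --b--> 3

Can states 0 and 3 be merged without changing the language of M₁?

First remove the unreachable states {1}; 6 states remain.
Initial partition by acceptance: {3} | {0,2,4,5,6}.
Split {0,2,4,5,6} by δ(·,b) → {0,4,5} and {2,6}.
No further refinement is possible. Final partition (3 blocks): {3} | {0,4,5} | {2,6}.
0 and 3 end up in different blocks, so they are distinguishable. For instance, the string 'ε' is accepted from only 3.

No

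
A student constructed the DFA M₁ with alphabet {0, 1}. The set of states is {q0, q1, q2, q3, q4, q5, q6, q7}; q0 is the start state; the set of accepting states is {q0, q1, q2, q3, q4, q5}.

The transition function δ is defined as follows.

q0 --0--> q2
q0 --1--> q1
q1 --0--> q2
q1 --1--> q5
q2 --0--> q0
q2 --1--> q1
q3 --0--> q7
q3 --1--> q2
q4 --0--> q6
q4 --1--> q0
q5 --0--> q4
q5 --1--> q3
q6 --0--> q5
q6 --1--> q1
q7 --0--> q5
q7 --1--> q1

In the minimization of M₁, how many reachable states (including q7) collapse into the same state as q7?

2

Every state is reachable, so we keep all 8.
P0 = {q0,q1,q2,q3,q4,q5} | {q6,q7}.
Split {q0,q1,q2,q3,q4,q5} by δ(·,0) → {q0,q1,q2,q5} and {q3,q4}.
Split {q0,q1,q2,q5} by δ(·,0) → {q0,q1,q2} and {q5}.
Refine {q0,q1,q2} on symbol 1: members go to different blocks, giving {q0,q2} and {q1}.
No further refinement is possible. Final partition (5 blocks): {q0,q2} | {q6,q7} | {q3,q4} | {q5} | {q1}.
The equivalence class containing q7 is {q6,q7}, of size 2.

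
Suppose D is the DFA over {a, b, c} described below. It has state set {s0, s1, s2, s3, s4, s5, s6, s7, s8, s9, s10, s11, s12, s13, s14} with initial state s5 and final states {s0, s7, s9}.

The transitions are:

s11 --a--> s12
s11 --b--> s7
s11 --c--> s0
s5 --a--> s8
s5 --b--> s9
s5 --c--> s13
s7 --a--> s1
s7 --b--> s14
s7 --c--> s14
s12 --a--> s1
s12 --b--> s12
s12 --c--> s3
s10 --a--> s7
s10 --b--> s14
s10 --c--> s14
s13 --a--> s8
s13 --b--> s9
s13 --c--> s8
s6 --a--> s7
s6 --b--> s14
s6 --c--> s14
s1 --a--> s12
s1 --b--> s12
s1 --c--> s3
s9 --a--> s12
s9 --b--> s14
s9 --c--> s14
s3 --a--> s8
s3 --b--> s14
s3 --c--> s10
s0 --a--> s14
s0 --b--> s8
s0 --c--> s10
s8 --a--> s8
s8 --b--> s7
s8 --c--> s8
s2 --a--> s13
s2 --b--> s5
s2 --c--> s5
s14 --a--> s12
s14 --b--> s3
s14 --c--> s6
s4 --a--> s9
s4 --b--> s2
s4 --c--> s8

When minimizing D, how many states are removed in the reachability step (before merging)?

4

BFS from s5 reaches {s1, s3, s5, s6, s7, s8, s9, s10, s12, s13, s14}; the 4 state(s) s0, s2, s4, s11 are never visited.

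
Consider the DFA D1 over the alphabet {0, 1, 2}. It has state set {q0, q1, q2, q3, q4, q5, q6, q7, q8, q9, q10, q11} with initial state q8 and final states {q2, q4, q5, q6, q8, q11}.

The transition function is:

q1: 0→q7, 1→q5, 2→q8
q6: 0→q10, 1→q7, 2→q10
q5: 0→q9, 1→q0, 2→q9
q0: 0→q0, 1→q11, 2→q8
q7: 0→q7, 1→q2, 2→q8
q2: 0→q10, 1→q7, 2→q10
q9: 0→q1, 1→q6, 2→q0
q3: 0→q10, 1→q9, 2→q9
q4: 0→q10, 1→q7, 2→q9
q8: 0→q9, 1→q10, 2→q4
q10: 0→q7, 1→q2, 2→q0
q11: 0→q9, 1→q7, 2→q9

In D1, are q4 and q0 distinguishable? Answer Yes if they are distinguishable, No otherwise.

Yes

First remove the unreachable states {q3}; 11 states remain.
Initial partition by acceptance: {q2,q4,q5,q6,q8,q11} | {q0,q1,q7,q9,q10}.
Split {q2,q4,q5,q6,q8,q11} by δ(·,2) → {q2,q4,q5,q6,q11} and {q8}.
Refine {q0,q1,q7,q9,q10} on symbol 2: members go to different blocks, giving {q0,q1,q7} and {q9,q10}.
Stable partition: {q2,q4,q5,q6,q11} | {q0,q1,q7} | {q8} | {q9,q10} — 4 equivalence classes.
q4 and q0 end up in different blocks, so they are distinguishable. For instance, the string 'ε' is accepted from only q4.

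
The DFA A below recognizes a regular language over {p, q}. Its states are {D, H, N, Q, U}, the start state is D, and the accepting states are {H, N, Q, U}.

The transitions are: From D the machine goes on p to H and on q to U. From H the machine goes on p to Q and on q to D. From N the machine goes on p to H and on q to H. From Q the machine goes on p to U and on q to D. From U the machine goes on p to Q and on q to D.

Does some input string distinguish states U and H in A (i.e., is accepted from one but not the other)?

No

Reachable states from the start: {D,H,Q,U}. Unreachable: {N} — drop them.
Start with accepting vs non-accepting: {H,Q,U} | {D}.
No further refinement is possible. Final partition (2 blocks): {H,Q,U} | {D}.
U and H lie in the same block of the stable partition, so they are equivalent — no string distinguishes them.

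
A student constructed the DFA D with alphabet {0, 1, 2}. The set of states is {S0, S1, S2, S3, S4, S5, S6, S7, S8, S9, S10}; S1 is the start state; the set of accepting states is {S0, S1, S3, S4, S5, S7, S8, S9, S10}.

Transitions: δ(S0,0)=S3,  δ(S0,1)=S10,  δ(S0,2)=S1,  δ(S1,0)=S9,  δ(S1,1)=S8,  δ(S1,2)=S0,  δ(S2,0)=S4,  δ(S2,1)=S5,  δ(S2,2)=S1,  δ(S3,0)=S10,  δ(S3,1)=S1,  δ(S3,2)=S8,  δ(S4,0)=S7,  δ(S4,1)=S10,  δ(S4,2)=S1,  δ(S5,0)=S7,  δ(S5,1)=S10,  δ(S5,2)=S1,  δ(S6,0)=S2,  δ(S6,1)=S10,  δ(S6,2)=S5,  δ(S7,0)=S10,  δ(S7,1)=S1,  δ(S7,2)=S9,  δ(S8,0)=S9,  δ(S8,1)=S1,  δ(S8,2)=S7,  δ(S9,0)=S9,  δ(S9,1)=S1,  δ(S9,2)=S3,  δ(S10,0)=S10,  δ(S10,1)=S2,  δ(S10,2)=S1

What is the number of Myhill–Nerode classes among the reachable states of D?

6

Reachable states from the start: {S0,S1,S2,S3,S4,S5,S7,S8,S9,S10}. Unreachable: {S6} — drop them.
P0 = {S0,S1,S3,S4,S5,S7,S8,S9,S10} | {S2}.
Split {S0,S1,S3,S4,S5,S7,S8,S9,S10} by δ(·,1) → {S0,S1,S3,S4,S5,S7,S8,S9} and {S10}.
Split {S0,S1,S3,S4,S5,S7,S8,S9} by δ(·,0) → {S0,S1,S4,S5,S8,S9} and {S3,S7}.
On input 0, block {S0,S1,S4,S5,S8,S9} splits into {S0,S4,S5} and {S1,S8,S9}.
Split {S1,S8,S9} by δ(·,2) → {S8,S9} and {S1}.
No further refinement is possible. Final partition (6 blocks): {S0,S4,S5} | {S2} | {S10} | {S3,S7} | {S8,S9} | {S1}.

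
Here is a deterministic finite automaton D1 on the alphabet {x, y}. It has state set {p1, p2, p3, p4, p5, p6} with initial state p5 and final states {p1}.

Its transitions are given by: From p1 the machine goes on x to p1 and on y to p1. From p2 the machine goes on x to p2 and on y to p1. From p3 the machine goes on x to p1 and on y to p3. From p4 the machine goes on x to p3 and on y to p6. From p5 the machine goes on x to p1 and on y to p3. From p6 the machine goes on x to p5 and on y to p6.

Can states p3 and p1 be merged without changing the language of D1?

No

First remove the unreachable states {p2,p4,p6}; 3 states remain.
Initial partition by acceptance: {p1} | {p3,p5}.
No further refinement is possible. Final partition (2 blocks): {p1} | {p3,p5}.
p3 and p1 end up in different blocks, so they are distinguishable. For instance, the string 'ε' is accepted from only p1.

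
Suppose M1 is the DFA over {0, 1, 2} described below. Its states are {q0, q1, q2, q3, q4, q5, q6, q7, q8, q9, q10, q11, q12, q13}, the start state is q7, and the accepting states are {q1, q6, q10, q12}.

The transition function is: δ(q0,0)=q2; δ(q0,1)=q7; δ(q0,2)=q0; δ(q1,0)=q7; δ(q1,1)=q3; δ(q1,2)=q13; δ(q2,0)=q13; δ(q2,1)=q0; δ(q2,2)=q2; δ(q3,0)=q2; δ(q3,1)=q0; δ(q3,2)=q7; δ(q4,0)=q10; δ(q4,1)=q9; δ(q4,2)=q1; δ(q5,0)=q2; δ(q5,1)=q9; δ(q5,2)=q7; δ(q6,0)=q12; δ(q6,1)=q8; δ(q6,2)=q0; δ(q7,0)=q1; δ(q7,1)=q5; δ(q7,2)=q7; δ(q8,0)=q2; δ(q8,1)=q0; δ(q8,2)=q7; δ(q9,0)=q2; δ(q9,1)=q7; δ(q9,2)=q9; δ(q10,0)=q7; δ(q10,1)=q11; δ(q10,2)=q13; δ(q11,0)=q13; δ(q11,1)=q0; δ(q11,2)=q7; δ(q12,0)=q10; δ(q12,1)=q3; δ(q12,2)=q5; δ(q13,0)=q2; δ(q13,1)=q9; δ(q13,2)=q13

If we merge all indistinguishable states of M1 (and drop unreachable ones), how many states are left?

First remove the unreachable states {q4,q6,q8,q10,q11,q12}; 8 states remain.
Start with accepting vs non-accepting: {q1} | {q0,q2,q3,q5,q7,q9,q13}.
Refine {q0,q2,q3,q5,q7,q9,q13} on symbol 0: members go to different blocks, giving {q0,q2,q3,q5,q9,q13} and {q7}.
Refine {q0,q2,q3,q5,q9,q13} on symbol 1: members go to different blocks, giving {q2,q3,q5,q13} and {q0,q9}.
On input 2, block {q2,q3,q5,q13} splits into {q2,q13} and {q3,q5}.
The partition is now stable with 5 blocks: {q1} | {q2,q13} | {q7} | {q0,q9} | {q3,q5}.

5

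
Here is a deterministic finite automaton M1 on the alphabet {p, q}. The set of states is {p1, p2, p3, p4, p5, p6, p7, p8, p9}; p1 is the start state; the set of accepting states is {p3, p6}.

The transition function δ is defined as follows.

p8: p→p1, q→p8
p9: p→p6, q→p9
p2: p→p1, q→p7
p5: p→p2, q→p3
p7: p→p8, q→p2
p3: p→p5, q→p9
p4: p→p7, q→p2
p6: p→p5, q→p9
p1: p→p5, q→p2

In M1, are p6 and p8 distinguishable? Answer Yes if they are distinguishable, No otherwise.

Yes

States {p4} cannot be reached from the start state, so discard them.
Initial partition by acceptance: {p3,p6} | {p1,p2,p5,p7,p8,p9}.
On input p, block {p1,p2,p5,p7,p8,p9} splits into {p1,p2,p5,p7,p8} and {p9}.
Refine {p1,p2,p5,p7,p8} on symbol q: members go to different blocks, giving {p1,p2,p7,p8} and {p5}.
On input p, block {p1,p2,p7,p8} splits into {p2,p7,p8} and {p1}.
On input p, block {p2,p7,p8} splits into {p2,p8} and {p7}.
Refine {p2,p8} on symbol q: members go to different blocks, giving {p2} and {p8}.
Stable partition: {p3,p6} | {p2} | {p9} | {p5} | {p1} | {p7} | {p8} — 7 equivalence classes.
p6 and p8 end up in different blocks, so they are distinguishable. For instance, the string 'ε' is accepted from only p6.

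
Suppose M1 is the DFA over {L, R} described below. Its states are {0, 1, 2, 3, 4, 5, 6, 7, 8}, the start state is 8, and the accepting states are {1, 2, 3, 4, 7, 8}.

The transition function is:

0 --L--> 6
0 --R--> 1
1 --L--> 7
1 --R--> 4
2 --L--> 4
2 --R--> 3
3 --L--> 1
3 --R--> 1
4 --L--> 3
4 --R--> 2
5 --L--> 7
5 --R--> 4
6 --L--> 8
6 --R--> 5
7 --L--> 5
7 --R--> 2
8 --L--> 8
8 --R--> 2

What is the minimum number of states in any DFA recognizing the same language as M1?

7

Reachable states from the start: {1,2,3,4,5,7,8}. Unreachable: {0,6} — drop them.
Initial partition by acceptance: {1,2,3,4,7,8} | {5}.
Split {1,2,3,4,7,8} by δ(·,L) → {1,2,3,4,8} and {7}.
Refine {1,2,3,4,8} on symbol L: members go to different blocks, giving {2,3,4,8} and {1}.
Refine {2,3,4,8} on symbol L: members go to different blocks, giving {2,4,8} and {3}.
Split {2,4,8} by δ(·,L) → {2,8} and {4}.
On input L, block {2,8} splits into {2} and {8}.
The partition is now stable with 7 blocks: {2} | {5} | {7} | {1} | {3} | {4} | {8}.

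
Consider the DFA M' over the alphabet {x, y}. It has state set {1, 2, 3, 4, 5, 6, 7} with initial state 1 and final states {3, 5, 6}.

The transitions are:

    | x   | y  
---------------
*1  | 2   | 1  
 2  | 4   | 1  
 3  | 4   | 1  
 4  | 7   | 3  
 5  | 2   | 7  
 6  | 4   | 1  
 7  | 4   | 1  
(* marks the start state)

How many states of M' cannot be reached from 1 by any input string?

No path from 1 leads to 5, 6; the other 5 states are all reachable.

2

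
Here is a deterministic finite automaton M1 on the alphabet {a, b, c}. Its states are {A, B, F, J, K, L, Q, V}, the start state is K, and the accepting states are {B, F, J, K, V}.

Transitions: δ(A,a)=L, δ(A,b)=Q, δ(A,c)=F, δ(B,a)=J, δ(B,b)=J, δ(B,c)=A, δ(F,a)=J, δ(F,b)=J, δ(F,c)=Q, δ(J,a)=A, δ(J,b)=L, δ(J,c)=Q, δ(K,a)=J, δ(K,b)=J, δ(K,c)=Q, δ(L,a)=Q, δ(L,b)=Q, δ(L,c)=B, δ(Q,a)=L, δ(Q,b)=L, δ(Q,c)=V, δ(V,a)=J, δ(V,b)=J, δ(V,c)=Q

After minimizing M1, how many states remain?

Every state is reachable, so we keep all 8.
Initial partition by acceptance: {B,F,J,K,V} | {A,L,Q}.
Split {B,F,J,K,V} by δ(·,a) → {B,F,K,V} and {J}.
The partition is now stable with 3 blocks: {B,F,K,V} | {A,L,Q} | {J}.

3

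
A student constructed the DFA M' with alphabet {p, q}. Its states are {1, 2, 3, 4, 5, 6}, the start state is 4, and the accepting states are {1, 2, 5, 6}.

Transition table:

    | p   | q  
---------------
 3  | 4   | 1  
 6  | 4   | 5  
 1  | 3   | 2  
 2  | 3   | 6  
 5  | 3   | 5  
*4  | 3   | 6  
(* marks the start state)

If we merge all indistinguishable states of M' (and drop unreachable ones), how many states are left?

2

Every state is reachable, so we keep all 6.
Initial partition by acceptance: {1,2,5,6} | {3,4}.
Stable partition: {1,2,5,6} | {3,4} — 2 equivalence classes.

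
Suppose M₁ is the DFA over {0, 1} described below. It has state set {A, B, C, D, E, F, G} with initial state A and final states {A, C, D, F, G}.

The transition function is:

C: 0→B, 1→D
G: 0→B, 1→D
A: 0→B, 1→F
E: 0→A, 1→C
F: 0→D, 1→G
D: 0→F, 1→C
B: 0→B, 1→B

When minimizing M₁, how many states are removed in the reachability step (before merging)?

No path from A leads to E; the other 6 states are all reachable.

1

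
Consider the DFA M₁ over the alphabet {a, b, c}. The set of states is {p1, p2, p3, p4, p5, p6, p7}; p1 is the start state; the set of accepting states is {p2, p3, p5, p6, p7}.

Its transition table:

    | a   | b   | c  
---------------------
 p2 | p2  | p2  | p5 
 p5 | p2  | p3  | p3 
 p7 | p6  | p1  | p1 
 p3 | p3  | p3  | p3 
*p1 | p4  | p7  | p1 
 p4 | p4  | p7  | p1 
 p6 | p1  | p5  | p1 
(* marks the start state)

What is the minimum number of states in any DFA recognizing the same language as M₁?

4

All states are reachable from the start state.
Start with accepting vs non-accepting: {p2,p3,p5,p6,p7} | {p1,p4}.
On input a, block {p2,p3,p5,p6,p7} splits into {p2,p3,p5,p7} and {p6}.
Split {p2,p3,p5,p7} by δ(·,a) → {p2,p3,p5} and {p7}.
The partition is now stable with 4 blocks: {p2,p3,p5} | {p1,p4} | {p6} | {p7}.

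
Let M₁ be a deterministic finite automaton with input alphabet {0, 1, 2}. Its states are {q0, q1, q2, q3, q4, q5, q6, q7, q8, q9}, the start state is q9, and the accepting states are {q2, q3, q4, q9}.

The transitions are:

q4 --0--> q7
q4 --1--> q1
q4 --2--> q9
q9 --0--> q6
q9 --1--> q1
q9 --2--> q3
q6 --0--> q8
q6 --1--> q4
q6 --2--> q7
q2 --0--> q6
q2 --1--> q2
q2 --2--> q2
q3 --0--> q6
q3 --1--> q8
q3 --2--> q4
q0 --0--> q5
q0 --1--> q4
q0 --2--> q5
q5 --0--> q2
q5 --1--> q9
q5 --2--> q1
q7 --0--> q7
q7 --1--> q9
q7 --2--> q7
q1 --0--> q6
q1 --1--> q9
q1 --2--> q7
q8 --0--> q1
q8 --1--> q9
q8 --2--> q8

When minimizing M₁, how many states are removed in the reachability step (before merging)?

No path from q9 leads to q0, q2, q5; the other 7 states are all reachable.

3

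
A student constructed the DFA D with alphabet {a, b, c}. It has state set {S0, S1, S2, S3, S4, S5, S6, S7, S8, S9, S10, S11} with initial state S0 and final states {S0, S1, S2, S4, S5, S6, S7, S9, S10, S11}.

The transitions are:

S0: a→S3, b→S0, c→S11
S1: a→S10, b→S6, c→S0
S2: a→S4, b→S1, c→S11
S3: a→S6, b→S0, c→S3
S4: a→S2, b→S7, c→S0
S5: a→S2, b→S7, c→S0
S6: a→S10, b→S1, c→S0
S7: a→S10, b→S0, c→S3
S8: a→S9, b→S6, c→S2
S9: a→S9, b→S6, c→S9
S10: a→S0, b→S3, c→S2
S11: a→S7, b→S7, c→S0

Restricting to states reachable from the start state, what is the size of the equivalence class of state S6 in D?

States {S5,S8,S9} cannot be reached from the start state, so discard them.
Start with accepting vs non-accepting: {S0,S1,S2,S4,S6,S7,S10,S11} | {S3}.
Split {S0,S1,S2,S4,S6,S7,S10,S11} by δ(·,a) → {S1,S2,S4,S6,S7,S10,S11} and {S0}.
On input a, block {S1,S2,S4,S6,S7,S10,S11} splits into {S1,S2,S4,S6,S7,S11} and {S10}.
On input a, block {S1,S2,S4,S6,S7,S11} splits into {S1,S6,S7} and {S2,S4,S11}.
Refine {S1,S6,S7} on symbol b: members go to different blocks, giving {S1,S6} and {S7}.
Refine {S2,S4,S11} on symbol a: members go to different blocks, giving {S2,S4} and {S11}.
On input b, block {S2,S4} splits into {S2} and {S4}.
The partition is now stable with 8 blocks: {S1,S6} | {S3} | {S0} | {S10} | {S2} | {S7} | {S11} | {S4}.
The equivalence class containing S6 is {S1,S6}, of size 2.

2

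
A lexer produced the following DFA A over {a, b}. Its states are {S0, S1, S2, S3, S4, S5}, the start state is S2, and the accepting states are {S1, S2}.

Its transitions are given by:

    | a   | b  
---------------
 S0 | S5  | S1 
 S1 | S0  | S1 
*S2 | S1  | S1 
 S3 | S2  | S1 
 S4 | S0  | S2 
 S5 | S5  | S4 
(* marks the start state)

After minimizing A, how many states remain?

5

States {S3} cannot be reached from the start state, so discard them.
P0 = {S1,S2} | {S0,S4,S5}.
Split {S1,S2} by δ(·,a) → {S1} and {S2}.
Refine {S0,S4,S5} on symbol b: members go to different blocks, giving {S0} and {S4} and {S5}.
The partition is now stable with 5 blocks: {S1} | {S0} | {S2} | {S4} | {S5}.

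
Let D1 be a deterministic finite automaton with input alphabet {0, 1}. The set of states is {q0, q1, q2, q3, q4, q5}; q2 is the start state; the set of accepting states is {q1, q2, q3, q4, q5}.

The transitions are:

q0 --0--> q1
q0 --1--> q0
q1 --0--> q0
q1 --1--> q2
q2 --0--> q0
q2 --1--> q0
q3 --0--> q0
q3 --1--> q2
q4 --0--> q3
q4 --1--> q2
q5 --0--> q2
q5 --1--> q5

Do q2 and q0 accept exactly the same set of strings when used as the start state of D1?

Reachable states from the start: {q0,q1,q2}. Unreachable: {q3,q4,q5} — drop them.
Initial partition by acceptance: {q1,q2} | {q0}.
Split {q1,q2} by δ(·,1) → {q1} and {q2}.
The partition is now stable with 3 blocks: {q1} | {q0} | {q2}.
q2 and q0 end up in different blocks, so they are distinguishable. For instance, the string 'ε' is accepted from only q2.

No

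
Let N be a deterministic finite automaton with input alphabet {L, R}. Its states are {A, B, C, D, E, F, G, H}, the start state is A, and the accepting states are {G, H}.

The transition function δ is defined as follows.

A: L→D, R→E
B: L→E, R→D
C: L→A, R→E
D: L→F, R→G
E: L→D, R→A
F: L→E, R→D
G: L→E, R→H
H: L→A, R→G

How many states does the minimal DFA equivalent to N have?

First remove the unreachable states {B,C}; 6 states remain.
P0 = {G,H} | {A,D,E,F}.
On input R, block {A,D,E,F} splits into {A,E,F} and {D}.
Refine {A,E,F} on symbol L: members go to different blocks, giving {A,E} and {F}.
No further refinement is possible. Final partition (4 blocks): {G,H} | {A,E} | {D} | {F}.

4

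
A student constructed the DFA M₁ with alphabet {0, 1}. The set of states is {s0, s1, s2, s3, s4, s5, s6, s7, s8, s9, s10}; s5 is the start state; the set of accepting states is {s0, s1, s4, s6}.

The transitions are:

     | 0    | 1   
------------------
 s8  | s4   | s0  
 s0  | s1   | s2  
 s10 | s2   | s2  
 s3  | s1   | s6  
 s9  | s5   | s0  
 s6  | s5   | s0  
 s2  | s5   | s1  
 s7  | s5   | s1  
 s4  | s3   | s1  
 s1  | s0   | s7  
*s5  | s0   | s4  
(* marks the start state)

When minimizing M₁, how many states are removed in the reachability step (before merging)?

3

Starting at s5 and following transitions, the reachable set is {s0, s1, s2, s3, s4, s5, s6, s7}. That leaves s8, s9, s10 unreachable — 3 in total.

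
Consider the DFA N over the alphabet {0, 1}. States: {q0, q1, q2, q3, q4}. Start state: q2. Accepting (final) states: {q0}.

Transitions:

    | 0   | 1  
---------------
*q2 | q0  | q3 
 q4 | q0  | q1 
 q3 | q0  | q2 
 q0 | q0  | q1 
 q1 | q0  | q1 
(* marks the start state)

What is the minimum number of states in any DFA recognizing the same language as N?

States {q4} cannot be reached from the start state, so discard them.
Initial partition by acceptance: {q0} | {q1,q2,q3}.
The partition is now stable with 2 blocks: {q0} | {q1,q2,q3}.

2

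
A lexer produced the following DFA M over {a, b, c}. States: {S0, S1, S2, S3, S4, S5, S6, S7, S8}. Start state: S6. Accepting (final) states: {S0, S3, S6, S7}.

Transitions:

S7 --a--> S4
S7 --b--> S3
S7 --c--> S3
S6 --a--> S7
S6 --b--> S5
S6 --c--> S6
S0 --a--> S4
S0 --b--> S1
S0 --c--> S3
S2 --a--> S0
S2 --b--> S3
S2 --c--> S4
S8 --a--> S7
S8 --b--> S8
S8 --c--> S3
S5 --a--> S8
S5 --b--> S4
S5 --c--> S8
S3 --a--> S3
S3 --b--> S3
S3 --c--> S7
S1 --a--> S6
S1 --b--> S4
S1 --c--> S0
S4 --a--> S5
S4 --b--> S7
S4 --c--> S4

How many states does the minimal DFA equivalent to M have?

Reachable states from the start: {S3,S4,S5,S6,S7,S8}. Unreachable: {S0,S1,S2} — drop them.
P0 = {S3,S6,S7} | {S4,S5,S8}.
Split {S3,S6,S7} by δ(·,a) → {S3,S6} and {S7}.
On input a, block {S3,S6} splits into {S3} and {S6}.
Split {S4,S5,S8} by δ(·,a) → {S4,S5} and {S8}.
On input a, block {S4,S5} splits into {S4} and {S5}.
Stable partition: {S3} | {S4} | {S7} | {S6} | {S8} | {S5} — 6 equivalence classes.

6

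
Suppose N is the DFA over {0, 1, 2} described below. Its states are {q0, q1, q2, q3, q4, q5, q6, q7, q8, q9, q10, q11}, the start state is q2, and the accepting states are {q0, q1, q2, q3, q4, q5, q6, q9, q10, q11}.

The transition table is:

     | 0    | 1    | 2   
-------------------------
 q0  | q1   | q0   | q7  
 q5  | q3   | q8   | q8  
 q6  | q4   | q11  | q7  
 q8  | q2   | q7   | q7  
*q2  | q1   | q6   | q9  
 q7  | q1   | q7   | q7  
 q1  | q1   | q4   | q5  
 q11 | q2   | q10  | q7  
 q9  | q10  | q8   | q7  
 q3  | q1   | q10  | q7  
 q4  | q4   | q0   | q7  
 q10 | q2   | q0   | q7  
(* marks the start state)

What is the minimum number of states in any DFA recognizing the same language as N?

5

Initial partition by acceptance: {q0,q1,q2,q3,q4,q5,q6,q9,q10,q11} | {q7,q8}.
On input 1, block {q0,q1,q2,q3,q4,q5,q6,q9,q10,q11} splits into {q0,q1,q2,q3,q4,q6,q10,q11} and {q5,q9}.
Split {q0,q1,q2,q3,q4,q6,q10,q11} by δ(·,2) → {q0,q3,q4,q6,q10,q11} and {q1,q2}.
Split {q0,q3,q4,q6,q10,q11} by δ(·,0) → {q0,q3,q10,q11} and {q4,q6}.
The partition is now stable with 5 blocks: {q0,q3,q10,q11} | {q7,q8} | {q5,q9} | {q1,q2} | {q4,q6}.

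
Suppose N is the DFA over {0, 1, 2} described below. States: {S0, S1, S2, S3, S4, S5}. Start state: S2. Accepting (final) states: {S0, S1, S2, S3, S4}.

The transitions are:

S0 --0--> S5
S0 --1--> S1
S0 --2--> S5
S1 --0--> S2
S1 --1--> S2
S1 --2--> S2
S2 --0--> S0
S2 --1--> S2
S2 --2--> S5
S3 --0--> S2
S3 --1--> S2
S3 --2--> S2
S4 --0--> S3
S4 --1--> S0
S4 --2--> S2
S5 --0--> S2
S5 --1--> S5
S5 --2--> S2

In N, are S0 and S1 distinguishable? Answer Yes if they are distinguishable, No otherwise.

First remove the unreachable states {S3,S4}; 4 states remain.
Initial partition by acceptance: {S0,S1,S2} | {S5}.
On input 0, block {S0,S1,S2} splits into {S1,S2} and {S0}.
On input 0, block {S1,S2} splits into {S1} and {S2}.
No further refinement is possible. Final partition (4 blocks): {S1} | {S5} | {S0} | {S2}.
S0 and S1 end up in different blocks, so they are distinguishable. For instance, the string '0' is accepted from only S1.

Yes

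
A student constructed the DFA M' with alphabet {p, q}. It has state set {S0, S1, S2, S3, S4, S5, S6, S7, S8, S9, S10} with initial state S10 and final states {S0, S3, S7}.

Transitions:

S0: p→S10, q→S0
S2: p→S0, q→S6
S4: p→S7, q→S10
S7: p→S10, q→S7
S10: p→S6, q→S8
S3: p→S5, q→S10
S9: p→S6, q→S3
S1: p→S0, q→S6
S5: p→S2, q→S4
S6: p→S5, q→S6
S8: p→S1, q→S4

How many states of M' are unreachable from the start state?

No path from S10 leads to S3, S9; the other 9 states are all reachable.

2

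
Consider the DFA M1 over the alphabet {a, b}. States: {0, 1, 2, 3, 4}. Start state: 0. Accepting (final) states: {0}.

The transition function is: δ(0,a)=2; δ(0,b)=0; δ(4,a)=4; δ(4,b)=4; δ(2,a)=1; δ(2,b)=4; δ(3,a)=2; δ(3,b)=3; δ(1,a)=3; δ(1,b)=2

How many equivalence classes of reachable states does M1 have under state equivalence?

2

Start with accepting vs non-accepting: {0} | {1,2,3,4}.
Stable partition: {0} | {1,2,3,4} — 2 equivalence classes.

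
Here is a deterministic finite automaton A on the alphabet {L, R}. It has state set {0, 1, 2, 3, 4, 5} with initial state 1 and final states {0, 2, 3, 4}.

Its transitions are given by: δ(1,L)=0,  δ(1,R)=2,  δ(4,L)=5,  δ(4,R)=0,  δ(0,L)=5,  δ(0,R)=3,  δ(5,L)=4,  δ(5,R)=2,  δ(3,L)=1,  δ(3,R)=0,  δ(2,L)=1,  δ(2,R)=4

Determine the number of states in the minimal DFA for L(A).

2

All states are reachable from the start state.
Start with accepting vs non-accepting: {0,2,3,4} | {1,5}.
The partition is now stable with 2 blocks: {0,2,3,4} | {1,5}.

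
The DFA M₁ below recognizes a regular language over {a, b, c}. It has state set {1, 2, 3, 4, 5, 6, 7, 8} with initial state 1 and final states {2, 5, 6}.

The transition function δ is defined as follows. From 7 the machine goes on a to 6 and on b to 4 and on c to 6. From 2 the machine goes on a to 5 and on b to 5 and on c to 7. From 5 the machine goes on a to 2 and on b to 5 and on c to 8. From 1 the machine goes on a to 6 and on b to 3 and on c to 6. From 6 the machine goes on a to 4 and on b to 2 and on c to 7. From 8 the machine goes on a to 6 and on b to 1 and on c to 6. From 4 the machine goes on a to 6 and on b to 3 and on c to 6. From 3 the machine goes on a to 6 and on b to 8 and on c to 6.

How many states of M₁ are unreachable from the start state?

0

A breadth-first search from the start state visits every state.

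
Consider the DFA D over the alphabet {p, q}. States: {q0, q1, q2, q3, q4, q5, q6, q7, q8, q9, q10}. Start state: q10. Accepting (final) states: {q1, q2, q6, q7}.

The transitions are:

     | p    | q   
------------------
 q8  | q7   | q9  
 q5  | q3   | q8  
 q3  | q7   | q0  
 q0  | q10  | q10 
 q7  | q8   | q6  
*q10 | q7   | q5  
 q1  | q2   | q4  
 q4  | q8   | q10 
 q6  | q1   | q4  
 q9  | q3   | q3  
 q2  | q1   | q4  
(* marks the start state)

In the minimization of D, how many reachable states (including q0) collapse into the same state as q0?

Start with accepting vs non-accepting: {q1,q2,q6,q7} | {q0,q3,q4,q5,q8,q9,q10}.
Split {q1,q2,q6,q7} by δ(·,p) → {q1,q2,q6} and {q7}.
Split {q0,q3,q4,q5,q8,q9,q10} by δ(·,p) → {q0,q4,q5,q9} and {q3,q8,q10}.
No further refinement is possible. Final partition (4 blocks): {q1,q2,q6} | {q0,q4,q5,q9} | {q7} | {q3,q8,q10}.
State q0 belongs to the block {q0,q4,q5,q9}, which has 4 states.

4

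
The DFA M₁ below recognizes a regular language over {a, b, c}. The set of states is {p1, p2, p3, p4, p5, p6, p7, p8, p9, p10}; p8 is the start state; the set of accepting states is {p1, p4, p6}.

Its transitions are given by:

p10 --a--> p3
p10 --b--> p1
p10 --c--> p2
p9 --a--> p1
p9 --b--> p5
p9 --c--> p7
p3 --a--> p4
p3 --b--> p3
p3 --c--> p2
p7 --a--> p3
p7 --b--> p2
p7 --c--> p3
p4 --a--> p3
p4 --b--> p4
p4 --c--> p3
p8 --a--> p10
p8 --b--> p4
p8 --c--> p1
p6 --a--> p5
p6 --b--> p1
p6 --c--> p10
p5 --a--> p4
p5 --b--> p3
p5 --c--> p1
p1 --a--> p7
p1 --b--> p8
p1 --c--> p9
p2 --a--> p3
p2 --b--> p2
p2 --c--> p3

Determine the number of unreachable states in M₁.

BFS from p8 reaches {p1, p2, p3, p4, p5, p7, p8, p9, p10}; the 1 state(s) p6 are never visited.

1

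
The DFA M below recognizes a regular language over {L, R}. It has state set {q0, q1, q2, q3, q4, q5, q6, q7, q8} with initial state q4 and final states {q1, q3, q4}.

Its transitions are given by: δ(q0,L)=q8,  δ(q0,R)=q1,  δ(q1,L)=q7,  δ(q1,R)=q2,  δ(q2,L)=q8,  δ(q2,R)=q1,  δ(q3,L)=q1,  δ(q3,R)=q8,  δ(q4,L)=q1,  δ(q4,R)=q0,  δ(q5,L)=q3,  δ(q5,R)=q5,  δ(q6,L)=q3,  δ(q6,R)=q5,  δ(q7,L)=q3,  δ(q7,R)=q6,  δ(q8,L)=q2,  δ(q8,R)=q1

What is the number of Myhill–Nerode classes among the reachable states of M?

Every state is reachable, so we keep all 9.
Start with accepting vs non-accepting: {q1,q3,q4} | {q0,q2,q5,q6,q7,q8}.
On input L, block {q1,q3,q4} splits into {q3,q4} and {q1}.
Refine {q0,q2,q5,q6,q7,q8} on symbol L: members go to different blocks, giving {q0,q2,q8} and {q5,q6,q7}.
The partition is now stable with 4 blocks: {q3,q4} | {q0,q2,q8} | {q1} | {q5,q6,q7}.

4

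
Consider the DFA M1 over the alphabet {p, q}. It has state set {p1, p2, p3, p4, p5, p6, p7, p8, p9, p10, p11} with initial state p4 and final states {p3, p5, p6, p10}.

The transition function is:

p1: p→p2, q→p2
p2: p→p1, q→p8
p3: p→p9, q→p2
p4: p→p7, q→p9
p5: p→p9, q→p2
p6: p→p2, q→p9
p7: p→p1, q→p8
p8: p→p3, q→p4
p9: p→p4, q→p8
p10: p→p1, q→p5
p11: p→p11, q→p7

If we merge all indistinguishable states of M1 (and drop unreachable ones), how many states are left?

4

First remove the unreachable states {p5,p6,p10,p11}; 7 states remain.
P0 = {p3} | {p1,p2,p4,p7,p8,p9}.
Refine {p1,p2,p4,p7,p8,p9} on symbol p: members go to different blocks, giving {p1,p2,p4,p7,p9} and {p8}.
On input q, block {p1,p2,p4,p7,p9} splits into {p2,p7,p9} and {p1,p4}.
No further refinement is possible. Final partition (4 blocks): {p3} | {p2,p7,p9} | {p8} | {p1,p4}.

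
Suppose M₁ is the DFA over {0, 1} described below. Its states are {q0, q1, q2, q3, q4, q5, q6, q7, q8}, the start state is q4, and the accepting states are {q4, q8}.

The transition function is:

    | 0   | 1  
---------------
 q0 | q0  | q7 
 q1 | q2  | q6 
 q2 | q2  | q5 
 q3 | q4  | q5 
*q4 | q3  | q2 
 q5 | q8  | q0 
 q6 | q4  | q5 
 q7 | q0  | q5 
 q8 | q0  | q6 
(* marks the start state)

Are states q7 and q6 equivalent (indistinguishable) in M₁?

No

States {q1} cannot be reached from the start state, so discard them.
Initial partition by acceptance: {q4,q8} | {q0,q2,q3,q5,q6,q7}.
Split {q0,q2,q3,q5,q6,q7} by δ(·,0) → {q0,q2,q7} and {q3,q5,q6}.
Split {q4,q8} by δ(·,0) → {q4} and {q8}.
On input 1, block {q0,q2,q7} splits into {q2,q7} and {q0}.
On input 0, block {q2,q7} splits into {q2} and {q7}.
On input 0, block {q3,q5,q6} splits into {q3,q6} and {q5}.
The partition is now stable with 7 blocks: {q4} | {q2} | {q3,q6} | {q8} | {q0} | {q7} | {q5}.
q7 and q6 end up in different blocks, so they are distinguishable. For instance, the string '0' is accepted from only q6.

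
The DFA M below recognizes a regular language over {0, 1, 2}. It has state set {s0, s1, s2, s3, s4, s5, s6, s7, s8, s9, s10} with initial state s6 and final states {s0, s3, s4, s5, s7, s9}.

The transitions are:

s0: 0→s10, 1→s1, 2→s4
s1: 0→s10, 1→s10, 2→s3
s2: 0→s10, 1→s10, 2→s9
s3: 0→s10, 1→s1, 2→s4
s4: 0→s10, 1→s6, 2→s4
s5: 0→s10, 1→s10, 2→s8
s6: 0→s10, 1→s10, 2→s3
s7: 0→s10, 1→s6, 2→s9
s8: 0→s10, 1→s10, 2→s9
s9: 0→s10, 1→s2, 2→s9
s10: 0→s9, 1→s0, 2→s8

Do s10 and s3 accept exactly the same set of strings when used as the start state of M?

No

Reachable states from the start: {s0,s1,s2,s3,s4,s6,s8,s9,s10}. Unreachable: {s5,s7} — drop them.
Initial partition by acceptance: {s0,s3,s4,s9} | {s1,s2,s6,s8,s10}.
Split {s1,s2,s6,s8,s10} by δ(·,0) → {s1,s2,s6,s8} and {s10}.
The partition is now stable with 3 blocks: {s0,s3,s4,s9} | {s1,s2,s6,s8} | {s10}.
s10 and s3 end up in different blocks, so they are distinguishable. For instance, the string 'ε' is accepted from only s3.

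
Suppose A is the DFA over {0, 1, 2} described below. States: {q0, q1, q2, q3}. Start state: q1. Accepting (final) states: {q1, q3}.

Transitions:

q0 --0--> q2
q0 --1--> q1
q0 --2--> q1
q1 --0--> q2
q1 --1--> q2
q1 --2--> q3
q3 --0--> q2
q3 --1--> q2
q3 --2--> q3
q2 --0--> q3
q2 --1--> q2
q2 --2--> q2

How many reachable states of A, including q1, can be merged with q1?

2

Reachable states from the start: {q1,q2,q3}. Unreachable: {q0} — drop them.
P0 = {q1,q3} | {q2}.
Stable partition: {q1,q3} | {q2} — 2 equivalence classes.
State q1 belongs to the block {q1,q3}, which has 2 states.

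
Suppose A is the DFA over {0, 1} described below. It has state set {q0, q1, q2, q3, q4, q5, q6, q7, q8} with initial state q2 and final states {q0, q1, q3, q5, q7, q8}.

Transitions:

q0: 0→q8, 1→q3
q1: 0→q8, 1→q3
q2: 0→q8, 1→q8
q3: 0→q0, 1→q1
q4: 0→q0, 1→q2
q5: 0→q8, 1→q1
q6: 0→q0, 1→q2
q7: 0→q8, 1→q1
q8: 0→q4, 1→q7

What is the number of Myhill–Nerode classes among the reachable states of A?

First remove the unreachable states {q5,q6}; 7 states remain.
P0 = {q0,q1,q3,q7,q8} | {q2,q4}.
Refine {q0,q1,q3,q7,q8} on symbol 0: members go to different blocks, giving {q0,q1,q3,q7} and {q8}.
Split {q0,q1,q3,q7} by δ(·,0) → {q0,q1,q7} and {q3}.
On input 1, block {q0,q1,q7} splits into {q0,q1} and {q7}.
Refine {q2,q4} on symbol 0: members go to different blocks, giving {q2} and {q4}.
No further refinement is possible. Final partition (6 blocks): {q0,q1} | {q2} | {q8} | {q3} | {q7} | {q4}.

6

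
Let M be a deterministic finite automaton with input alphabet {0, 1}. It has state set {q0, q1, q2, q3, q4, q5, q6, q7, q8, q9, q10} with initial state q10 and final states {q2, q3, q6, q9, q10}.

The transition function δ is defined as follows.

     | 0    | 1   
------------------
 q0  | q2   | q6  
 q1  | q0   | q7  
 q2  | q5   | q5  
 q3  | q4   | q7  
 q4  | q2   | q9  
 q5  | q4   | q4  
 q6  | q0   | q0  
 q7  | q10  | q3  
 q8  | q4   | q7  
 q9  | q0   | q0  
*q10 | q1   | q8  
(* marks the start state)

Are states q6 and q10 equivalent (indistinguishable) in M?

No

All states are reachable from the start state.
Start with accepting vs non-accepting: {q2,q3,q6,q9,q10} | {q0,q1,q4,q5,q7,q8}.
Refine {q0,q1,q4,q5,q7,q8} on symbol 0: members go to different blocks, giving {q0,q4,q7} and {q1,q5,q8}.
Refine {q2,q3,q6,q9,q10} on symbol 0: members go to different blocks, giving {q3,q6,q9} and {q2,q10}.
The partition is now stable with 4 blocks: {q3,q6,q9} | {q0,q4,q7} | {q1,q5,q8} | {q2,q10}.
q6 and q10 end up in different blocks, so they are distinguishable. For instance, the string '00' is accepted from only q6.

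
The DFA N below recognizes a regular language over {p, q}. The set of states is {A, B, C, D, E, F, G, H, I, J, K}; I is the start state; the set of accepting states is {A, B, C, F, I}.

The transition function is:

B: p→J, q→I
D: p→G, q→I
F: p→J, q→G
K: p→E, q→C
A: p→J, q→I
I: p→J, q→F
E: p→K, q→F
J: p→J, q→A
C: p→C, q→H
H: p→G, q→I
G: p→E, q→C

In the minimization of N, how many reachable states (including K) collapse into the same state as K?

2

States {B,D} cannot be reached from the start state, so discard them.
P0 = {A,C,F,I} | {E,G,H,J,K}.
Refine {A,C,F,I} on symbol p: members go to different blocks, giving {A,F,I} and {C}.
Split {A,F,I} by δ(·,q) → {A,I} and {F}.
Split {A,I} by δ(·,q) → {A} and {I}.
On input q, block {E,G,H,J,K} splits into {G,K} and {E} and {H} and {J}.
The partition is now stable with 8 blocks: {A} | {G,K} | {C} | {F} | {I} | {E} | {H} | {J}.
The equivalence class containing K is {G,K}, of size 2.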